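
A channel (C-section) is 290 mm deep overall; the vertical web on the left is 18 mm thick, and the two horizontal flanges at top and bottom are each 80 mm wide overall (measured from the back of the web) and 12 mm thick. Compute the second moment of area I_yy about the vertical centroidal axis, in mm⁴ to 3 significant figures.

I_yy ≈ 2.47 × 10⁶ mm⁴

Split into non-overlapping primitives; take the origin at the lower-left of the bounding box.
Web: 18 × 290, A = 5 220 mm², x = 9 mm, Ī = 140 940 mm⁴.
Top flange (beyond web): 62 × 12, A = 744 mm², x = 49 mm, Ī = 238 328 mm⁴.
Bottom flange (beyond web): 62 × 12, A = 744 mm², x = 49 mm, Ī = 238 328 mm⁴.
Centroid: x̄ = ΣA·x / ΣA = 17.873 mm.
Transfer each piece to the vertical centroidal axis using Ī + A·d² with d = x − 17.873:
  web: d = -8.873 mm → contributes +551 910 mm⁴
  top flange (beyond web): d = 31.127 mm → contributes +959 183 mm⁴
  bottom flange (beyond web): d = 31.127 mm → contributes +959 183 mm⁴
Total I = 2 470 276 mm⁴.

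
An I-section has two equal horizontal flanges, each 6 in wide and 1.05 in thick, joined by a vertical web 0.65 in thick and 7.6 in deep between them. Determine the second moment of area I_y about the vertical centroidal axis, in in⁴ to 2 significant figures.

I_y ≈ 38 in⁴

Decompose the section into non-overlapping parts with the origin at the bottom-left of its bounding rectangle.
Bottom flange: 6 × 1.05, A = 6.3 in², x = 3 in, Ī = 18.9 in⁴.
Web: 0.65 × 7.6, A = 4.94 in², x = 3 in, Ī = 0.1739 in⁴.
Top flange: 6 × 1.05, A = 6.3 in², x = 3 in, Ī = 18.9 in⁴.
By symmetry the centroid is at mid-width, x̄ = 3 in.
All pieces are centred on the vertical centroidal axis, so I = ΣĪ = 37.97 in⁴.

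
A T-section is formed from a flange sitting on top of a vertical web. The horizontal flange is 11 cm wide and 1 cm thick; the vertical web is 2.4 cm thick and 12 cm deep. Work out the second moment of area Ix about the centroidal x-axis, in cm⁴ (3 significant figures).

Treat the section as a set of non-overlapping primitives; coordinates are from the bounding-box lower-left.
Flange: 11 × 1, A = 11 cm², y = 12.5 cm, Ī = 0.91667 cm⁴.
Web: 2.4 × 12, A = 28.8 cm², y = 6 cm, Ī = 345.6 cm⁴.
Centroid: ȳ = ΣA·y / ΣA = 7.7965 cm.
Transfer each piece to the centroidal x-axis using Ī + A·d² with d = y − 7.7965:
  flange: d = 4.7035 cm → contributes +244.27 cm⁴
  web: d = -1.7965 cm → contributes +438.55 cm⁴
Total I = 682.82 cm⁴.

Ix ≈ 683 cm⁴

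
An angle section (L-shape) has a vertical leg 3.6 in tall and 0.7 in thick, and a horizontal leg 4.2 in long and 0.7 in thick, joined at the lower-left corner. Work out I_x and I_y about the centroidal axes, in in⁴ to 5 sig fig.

I_x ≈ 5.4335 in⁴, I_y ≈ 8.0823 in⁴

Break the section into simple shapes (no overlaps), measuring from the bottom-left corner of the bounding box.
Vertical leg: 0.7 × 3.6, A = 2.52 in², y = 1.8 in, Ī = 2.7216 in⁴.
Horizontal leg (remainder): 3.5 × 0.7, A = 2.45 in², y = 0.35 in, Ī = 0.1000417 in⁴.
Centroid: ȳ = ΣA·y / ΣA = 1.085211 in.
Transfer each piece to the centroidal x-axis using Ī + A·d² with d = y − 1.085211:
  vertical leg: d = 0.7147887 in → contributes +4.009126 in⁴
  horizontal leg (remainder): d = -0.7352113 in → contributes +1.424354 in⁴
Total I = 5.43348 in⁴.
For the y-axis: x̄ = 1.385211 in.
Repeating about the centroidal y-axis gives I_y = 8.08228 in⁴.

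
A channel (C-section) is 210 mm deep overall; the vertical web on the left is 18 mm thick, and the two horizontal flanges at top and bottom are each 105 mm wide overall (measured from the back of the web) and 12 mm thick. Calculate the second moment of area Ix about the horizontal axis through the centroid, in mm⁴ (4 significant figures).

Split into non-overlapping primitives; take the origin at the lower-left of the bounding box.
Web: 18 × 210, A = 3 780 mm², y = 105 mm, Ī = 13 891 500 mm⁴.
Top flange (beyond web): 87 × 12, A = 1 044 mm², y = 204 mm, Ī = 12 528 mm⁴.
Bottom flange (beyond web): 87 × 12, A = 1 044 mm², y = 6 mm, Ī = 12 528 mm⁴.
By symmetry the centroid is at mid-height, ȳ = 105 mm.
Transfer each piece to the horizontal axis through the centroid using Ī + A·d² with d = y − 105:
  web: d = 0 mm → contributes +13 891 500 mm⁴
  top flange (beyond web): d = 99 mm → contributes +10 244 772 mm⁴
  bottom flange (beyond web): d = -99 mm → contributes +10 244 772 mm⁴
Total I = 34 381 044 mm⁴.

Ix ≈ 3.438 × 10⁷ mm⁴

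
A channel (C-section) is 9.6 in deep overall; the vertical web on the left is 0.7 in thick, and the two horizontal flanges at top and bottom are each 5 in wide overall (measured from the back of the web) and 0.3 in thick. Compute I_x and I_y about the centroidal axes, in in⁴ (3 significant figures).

I_x ≈ 107 in⁴, I_y ≈ 15.9 in⁴

Decompose the section into non-overlapping parts with the origin at the bottom-left of its bounding rectangle.
Web: 0.7 × 9.6, A = 6.72 in², y = 4.8 in, Ī = 51.61 in⁴.
Top flange (beyond web): 4.3 × 0.3, A = 1.29 in², y = 9.45 in, Ī = 0.009675 in⁴.
Bottom flange (beyond web): 4.3 × 0.3, A = 1.29 in², y = 0.15 in, Ī = 0.009675 in⁴.
By symmetry the centroid is at mid-height, ȳ = 4.8 in.
Transfer each piece to the centroidal x-axis using Ī + A·d² with d = y − 4.8:
  web: d = 0 in → contributes +51.61 in⁴
  top flange (beyond web): d = 4.65 in → contributes +27.903 in⁴
  bottom flange (beyond web): d = -4.65 in → contributes +27.903 in⁴
Total I = 107.42 in⁴.
For the y-axis: x̄ = 1.0435 in.
Repeating about the centroidal y-axis gives I_y = 15.901 in⁴.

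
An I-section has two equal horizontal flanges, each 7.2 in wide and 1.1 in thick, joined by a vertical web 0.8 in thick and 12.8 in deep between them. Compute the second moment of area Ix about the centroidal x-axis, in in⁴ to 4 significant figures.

Ix ≈ 906.5 in⁴

Split into non-overlapping primitives; take the origin at the lower-left of the bounding box.
Bottom flange: 7.2 × 1.1, A = 7.92 in², y = 0.55 in, Ī = 0.7986 in⁴.
Web: 0.8 × 12.8, A = 10.24 in², y = 7.5 in, Ī = 139.81 in⁴.
Top flange: 7.2 × 1.1, A = 7.92 in², y = 14.45 in, Ī = 0.7986 in⁴.
By symmetry the centroid is at mid-height, ȳ = 7.5 in.
Transfer each piece to the centroidal x-axis using Ī + A·d² with d = y − 7.5:
  bottom flange: d = -6.95 in → contributes +383.354 in⁴
  web: d = 0 in → contributes +139.81 in⁴
  top flange: d = 6.95 in → contributes +383.354 in⁴
Total I = 906.519 in⁴.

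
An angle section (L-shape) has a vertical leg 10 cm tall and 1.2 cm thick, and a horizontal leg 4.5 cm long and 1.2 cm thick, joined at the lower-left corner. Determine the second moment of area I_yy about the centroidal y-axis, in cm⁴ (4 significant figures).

Split into non-overlapping primitives; take the origin at the lower-left of the bounding box.
Vertical leg: 1.2 × 10, A = 12 cm², x = 0.6 cm, Ī = 1.44 cm⁴.
Horizontal leg (remainder): 3.3 × 1.2, A = 3.96 cm², x = 2.85 cm, Ī = 3.5937 cm⁴.
Centroid: x̄ = ΣA·x / ΣA = 1.15827 cm.
Transfer each piece to the centroidal y-axis using Ī + A·d² with d = x − 1.15827:
  vertical leg: d = -0.558271 cm → contributes +5.17999 cm⁴
  horizontal leg (remainder): d = 1.69173 cm → contributes +14.927 cm⁴
Total I = 20.107 cm⁴.

I_yy ≈ 20.11 cm⁴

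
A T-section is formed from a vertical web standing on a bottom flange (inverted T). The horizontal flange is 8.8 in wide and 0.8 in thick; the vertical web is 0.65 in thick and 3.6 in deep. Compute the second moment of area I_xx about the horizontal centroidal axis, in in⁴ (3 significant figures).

I_xx ≈ 11.4 in⁴

Split into non-overlapping primitives; take the origin at the lower-left of the bounding box.
Flange: 8.8 × 0.8, A = 7.04 in², y = 0.4 in, Ī = 0.37547 in⁴.
Web: 0.65 × 3.6, A = 2.34 in², y = 2.6 in, Ī = 2.5272 in⁴.
Centroid: ȳ = ΣA·y / ΣA = 0.94883 in.
Transfer each piece to the horizontal centroidal axis using Ī + A·d² with d = y − 0.94883:
  flange: d = -0.54883 in → contributes +2.496 in⁴
  web: d = 1.6512 in → contributes +8.9069 in⁴
Total I = 11.403 in⁴.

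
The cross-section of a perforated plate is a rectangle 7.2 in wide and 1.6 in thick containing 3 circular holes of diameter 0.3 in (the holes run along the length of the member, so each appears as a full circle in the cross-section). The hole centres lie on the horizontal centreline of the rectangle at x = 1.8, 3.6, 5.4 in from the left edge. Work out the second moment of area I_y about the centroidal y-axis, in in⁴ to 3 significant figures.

Treat the section as a set of non-overlapping primitives; coordinates are from the bounding-box lower-left.
Plate: 7.2 × 1.6, A = 11.52 in², x = 3.6 in, Ī = 49.766 in⁴.
Hole 1 (subtracted): ⌀0.3, A = 0.070686 in², x = 1.8 in, Ī = 0.00039761 in⁴.
Hole 2 (subtracted): ⌀0.3, A = 0.070686 in², x = 3.6 in, Ī = 0.00039761 in⁴.
Hole 3 (subtracted): ⌀0.3, A = 0.070686 in², x = 5.4 in, Ī = 0.00039761 in⁴.
By symmetry the centroid is at mid-width, x̄ = 3.6 in.
Transfer each piece to the centroidal y-axis using Ī + A·d² with d = x − 3.6:
  plate: d = 0 in → contributes +49.766 in⁴
  hole 1: d = -1.8 in → contributes −0.22942 in⁴
  hole 2: d = 0 in → contributes −0.00039761 in⁴
  hole 3: d = 1.8 in → contributes −0.22942 in⁴
Total I = 49.307 in⁴.

I_y ≈ 49.3 in⁴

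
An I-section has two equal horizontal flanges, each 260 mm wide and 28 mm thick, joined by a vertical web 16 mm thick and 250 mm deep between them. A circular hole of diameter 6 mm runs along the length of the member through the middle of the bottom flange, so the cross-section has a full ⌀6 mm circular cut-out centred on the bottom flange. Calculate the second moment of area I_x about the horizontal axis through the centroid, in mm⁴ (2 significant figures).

Decompose the section into non-overlapping parts with the origin at the bottom-left of its bounding rectangle.
Bottom flange: 260 × 28, A = 7 280 mm², y = 14 mm, Ī = 475 627 mm⁴.
Web: 16 × 250, A = 4 000 mm², y = 153 mm, Ī = 20 833 333 mm⁴.
Top flange: 260 × 28, A = 7 280 mm², y = 292 mm, Ī = 475 627 mm⁴.
Hole (subtracted): ⌀6, A = 28.27 mm², y = 14 mm, Ī = 63.62 mm⁴.
Centroid: ȳ = ΣA·y / ΣA = 153.2 mm.
Transfer each piece to the horizontal axis through the centroid using Ī + A·d² with d = y − 153.2:
  bottom flange: d = -139.2 mm → contributes +141 562 042 mm⁴
  web: d = -0.2121 mm → contributes +20 833 513 mm⁴
  top flange: d = 138.8 mm → contributes +140 703 626 mm⁴
  hole: d = -139.2 mm → contributes −548 020 mm⁴
Total I = 302 551 161 mm⁴.

I_x ≈ 3.0 × 10⁸ mm⁴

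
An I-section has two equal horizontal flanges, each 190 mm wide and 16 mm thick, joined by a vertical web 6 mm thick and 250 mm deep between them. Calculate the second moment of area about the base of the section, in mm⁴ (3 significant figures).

Decompose the section into non-overlapping parts with the origin at the bottom-left of its bounding rectangle.
Bottom flange: 190 × 16, A = 3 040 mm², y = 8 mm, Ī = 64 853 mm⁴.
Web: 6 × 250, A = 1 500 mm², y = 141 mm, Ī = 7 812 500 mm⁴.
Top flange: 190 × 16, A = 3 040 mm², y = 274 mm, Ī = 64 853 mm⁴.
Transfer each piece to the bottom edge using Ī + A·d² with d = y − 0:
  bottom flange: d = 8 mm → contributes +259 413 mm⁴
  web: d = 141 mm → contributes +37 634 000 mm⁴
  top flange: d = 274 mm → contributes +228 295 893 mm⁴
Total I = 266 189 307 mm⁴.

I_base ≈ 2.66 × 10⁸ mm⁴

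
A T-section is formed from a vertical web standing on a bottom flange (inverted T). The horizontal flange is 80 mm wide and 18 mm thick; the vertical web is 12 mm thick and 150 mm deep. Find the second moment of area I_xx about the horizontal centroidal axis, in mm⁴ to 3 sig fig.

I_xx ≈ 9.06 × 10⁶ mm⁴

Split into non-overlapping primitives; take the origin at the lower-left of the bounding box.
Flange: 80 × 18, A = 1 440 mm², y = 9 mm, Ī = 38 880 mm⁴.
Web: 12 × 150, A = 1 800 mm², y = 93 mm, Ī = 3 375 000 mm⁴.
Centroid: ȳ = ΣA·y / ΣA = 55.667 mm.
Transfer each piece to the horizontal centroidal axis using Ī + A·d² with d = y − 55.667:
  flange: d = -46.667 mm → contributes +3 174 880 mm⁴
  web: d = 37.333 mm → contributes +5 883 800 mm⁴
Total I = 9 058 680 mm⁴.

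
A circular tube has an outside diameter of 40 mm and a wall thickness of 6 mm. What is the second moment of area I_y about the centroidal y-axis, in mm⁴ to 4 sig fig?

Decompose the section into non-overlapping parts with the origin at the bottom-left of its bounding rectangle.
Outer circle: ⌀40, A = 1256.64 mm², x = 20 mm, Ī = 125 664 mm⁴.
Bore (subtracted): ⌀28, A = 615.752 mm², x = 20 mm, Ī = 30171.9 mm⁴.
By symmetry the centroid is at mid-width, x̄ = 20 mm.
All pieces are centred on the centroidal y-axis, so I = ΣĪ (holes subtracted) = 95491.9 mm⁴.

I_y ≈ 9.549 × 10⁴ mm⁴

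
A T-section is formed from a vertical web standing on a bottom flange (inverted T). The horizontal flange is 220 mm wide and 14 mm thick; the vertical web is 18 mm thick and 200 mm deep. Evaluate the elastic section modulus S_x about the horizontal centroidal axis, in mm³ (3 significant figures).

Split into non-overlapping primitives; take the origin at the lower-left of the bounding box.
Flange: 220 × 14, A = 3 080 mm², y = 7 mm, Ī = 50 307 mm⁴.
Web: 18 × 200, A = 3 600 mm², y = 114 mm, Ī = 12 000 000 mm⁴.
Centroid: ȳ = ΣA·y / ΣA = 64.665 mm.
Transfer each piece to the horizontal centroidal axis using Ī + A·d² with d = y − 64.665:
  flange: d = -57.665 mm → contributes +10 291 967 mm⁴
  web: d = 49.335 mm → contributes +20 762 309 mm⁴
Total I = 31 054 276 mm⁴.
Extreme fibre distance c = 149.34 mm; S = I/c = 207 950 mm³.

S_x ≈ 2.08 × 10⁵ mm³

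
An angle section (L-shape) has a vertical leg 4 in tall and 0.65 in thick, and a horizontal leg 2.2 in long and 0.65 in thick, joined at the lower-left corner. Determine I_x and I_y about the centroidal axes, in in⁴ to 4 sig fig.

I_x ≈ 5.539 in⁴, I_y ≈ 1.172 in⁴

Decompose the section into non-overlapping parts with the origin at the bottom-left of its bounding rectangle.
Vertical leg: 0.65 × 4, A = 2.6 in², y = 2 in, Ī = 3.46667 in⁴.
Horizontal leg (remainder): 1.55 × 0.65, A = 1.0075 in², y = 0.325 in, Ī = 0.0354724 in⁴.
Centroid: ȳ = ΣA·y / ΣA = 1.53221 in.
Transfer each piece to the centroidal x-axis using Ī + A·d² with d = y − 1.53221:
  vertical leg: d = 0.467793 in → contributes +4.03562 in⁴
  horizontal leg (remainder): d = -1.20721 in → contributes +1.50375 in⁴
Total I = 5.53938 in⁴.
For the y-axis: x̄ = 0.632207 in.
Repeating about the centroidal y-axis gives I_y = 1.17186 in⁴.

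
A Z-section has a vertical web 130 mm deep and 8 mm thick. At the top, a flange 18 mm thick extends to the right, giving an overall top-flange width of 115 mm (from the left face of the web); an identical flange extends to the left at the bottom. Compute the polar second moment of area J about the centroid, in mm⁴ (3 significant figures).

Treat the section as a set of non-overlapping primitives; coordinates are from the bounding-box lower-left.
Web: 8 × 130, A = 1 040 mm², y = 65 mm, Ī = 1 464 667 mm⁴.
Top flange (beyond web): 107 × 18, A = 1 926 mm², y = 121 mm, Ī = 52 002 mm⁴.
Bottom flange (beyond web): 107 × 18, A = 1 926 mm², y = 9 mm, Ī = 52 002 mm⁴.
Centroid: ȳ = ΣA·y / ΣA = 65 mm.
Transfer each piece to the centroidal x-axis using Ī + A·d² with d = y − 65:
  web: d = 0 mm → contributes +1 464 667 mm⁴
  top flange (beyond web): d = 56 mm → contributes +6 091 938 mm⁴
  bottom flange (beyond web): d = -56 mm → contributes +6 091 938 mm⁴
Total I = 13 648 543 mm⁴.
For the y-axis: x̄ = 111 mm.
Repeating about the centroidal y-axis gives I_y = 16 416 351 mm⁴.
Polar second moment: J = I_x + I_y = 30 064 893 mm⁴.

J ≈ 3.01 × 10⁷ mm⁴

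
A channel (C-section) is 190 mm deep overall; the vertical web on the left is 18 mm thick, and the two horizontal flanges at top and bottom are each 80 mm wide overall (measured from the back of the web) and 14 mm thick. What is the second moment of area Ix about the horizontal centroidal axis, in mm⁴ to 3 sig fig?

Treat the section as a set of non-overlapping primitives; coordinates are from the bounding-box lower-left.
Web: 18 × 190, A = 3 420 mm², y = 95 mm, Ī = 10 288 500 mm⁴.
Top flange (beyond web): 62 × 14, A = 868 mm², y = 183 mm, Ī = 14 177 mm⁴.
Bottom flange (beyond web): 62 × 14, A = 868 mm², y = 7 mm, Ī = 14 177 mm⁴.
By symmetry the centroid is at mid-height, ȳ = 95 mm.
Transfer each piece to the horizontal centroidal axis using Ī + A·d² with d = y − 95:
  web: d = 0 mm → contributes +10 288 500 mm⁴
  top flange (beyond web): d = 88 mm → contributes +6 735 969 mm⁴
  bottom flange (beyond web): d = -88 mm → contributes +6 735 969 mm⁴
Total I = 23 760 439 mm⁴.

Ix ≈ 2.38 × 10⁷ mm⁴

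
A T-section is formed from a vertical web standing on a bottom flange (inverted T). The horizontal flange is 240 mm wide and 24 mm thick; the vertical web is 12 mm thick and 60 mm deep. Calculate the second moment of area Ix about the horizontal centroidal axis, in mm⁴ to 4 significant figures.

Break the section into simple shapes (no overlaps), measuring from the bottom-left corner of the bounding box.
Flange: 240 × 24, A = 5 760 mm², y = 12 mm, Ī = 276 480 mm⁴.
Web: 12 × 60, A = 720 mm², y = 54 mm, Ī = 216 000 mm⁴.
Centroid: ȳ = ΣA·y / ΣA = 16.6667 mm.
Transfer each piece to the horizontal centroidal axis using Ī + A·d² with d = y − 16.6667:
  flange: d = -4.66667 mm → contributes +401 920 mm⁴
  web: d = 37.3333 mm → contributes +1 219 520 mm⁴
Total I = 1 621 440 mm⁴.

Ix ≈ 1.621 × 10⁶ mm⁴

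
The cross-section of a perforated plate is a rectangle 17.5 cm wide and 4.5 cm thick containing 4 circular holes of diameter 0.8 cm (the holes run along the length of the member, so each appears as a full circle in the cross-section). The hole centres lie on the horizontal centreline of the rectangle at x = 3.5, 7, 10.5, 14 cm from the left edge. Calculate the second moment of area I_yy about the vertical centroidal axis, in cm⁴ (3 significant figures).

I_yy ≈ 1980 cm⁴

Treat the section as a set of non-overlapping primitives; coordinates are from the bounding-box lower-left.
Plate: 17.5 × 4.5, A = 78.75 cm², x = 8.75 cm, Ī = 2009.8 cm⁴.
Hole 1 (subtracted): ⌀0.8, A = 0.50265 cm², x = 3.5 cm, Ī = 0.020106 cm⁴.
Hole 2 (subtracted): ⌀0.8, A = 0.50265 cm², x = 7 cm, Ī = 0.020106 cm⁴.
Hole 3 (subtracted): ⌀0.8, A = 0.50265 cm², x = 10.5 cm, Ī = 0.020106 cm⁴.
Hole 4 (subtracted): ⌀0.8, A = 0.50265 cm², x = 14 cm, Ī = 0.020106 cm⁴.
By symmetry the centroid is at mid-width, x̄ = 8.75 cm.
Transfer each piece to the vertical centroidal axis using Ī + A·d² with d = x − 8.75:
  plate: d = 0 cm → contributes +2009.8 cm⁴
  hole 1: d = -5.25 cm → contributes −13.875 cm⁴
  hole 2: d = -1.75 cm → contributes −1.5595 cm⁴
  hole 3: d = 1.75 cm → contributes −1.5595 cm⁴
  hole 4: d = 5.25 cm → contributes −13.875 cm⁴
Total I = 1978.9 cm⁴.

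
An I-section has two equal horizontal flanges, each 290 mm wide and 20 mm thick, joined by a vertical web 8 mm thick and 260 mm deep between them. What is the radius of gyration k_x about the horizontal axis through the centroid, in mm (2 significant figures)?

k_x ≈ 130 mm

Split into non-overlapping primitives; take the origin at the lower-left of the bounding box.
Bottom flange: 290 × 20, A = 5 800 mm², y = 10 mm, Ī = 193 333 mm⁴.
Web: 8 × 260, A = 2 080 mm², y = 150 mm, Ī = 11 717 333 mm⁴.
Top flange: 290 × 20, A = 5 800 mm², y = 290 mm, Ī = 193 333 mm⁴.
By symmetry the centroid is at mid-height, ȳ = 150 mm.
Transfer each piece to the horizontal axis through the centroid using Ī + A·d² with d = y − 150:
  bottom flange: d = -140 mm → contributes +113 873 333 mm⁴
  web: d = 0 mm → contributes +11 717 333 mm⁴
  top flange: d = 140 mm → contributes +113 873 333 mm⁴
Total I = 239 464 000 mm⁴.
Radius of gyration: k = √(I/A) = √(239 464 000 / 13 680) = 132.3 mm.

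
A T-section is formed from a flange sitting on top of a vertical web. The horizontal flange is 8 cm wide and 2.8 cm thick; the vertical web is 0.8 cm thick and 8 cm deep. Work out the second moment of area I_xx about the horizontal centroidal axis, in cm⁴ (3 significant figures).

I_xx ≈ 194 cm⁴

Split into non-overlapping primitives; take the origin at the lower-left of the bounding box.
Flange: 8 × 2.8, A = 22.4 cm², y = 9.4 cm, Ī = 14.635 cm⁴.
Web: 0.8 × 8, A = 6.4 cm², y = 4 cm, Ī = 34.133 cm⁴.
Centroid: ȳ = ΣA·y / ΣA = 8.2 cm.
Transfer each piece to the horizontal centroidal axis using Ī + A·d² with d = y − 8.2:
  flange: d = 1.2 cm → contributes +46.891 cm⁴
  web: d = -4.2 cm → contributes +147.03 cm⁴
Total I = 193.92 cm⁴.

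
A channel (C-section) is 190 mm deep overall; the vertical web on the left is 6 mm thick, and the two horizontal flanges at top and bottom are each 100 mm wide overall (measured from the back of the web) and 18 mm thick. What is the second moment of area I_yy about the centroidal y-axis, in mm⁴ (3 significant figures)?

I_yy ≈ 4.63 × 10⁶ mm⁴

Decompose the section into non-overlapping parts with the origin at the bottom-left of its bounding rectangle.
Web: 6 × 190, A = 1 140 mm², x = 3 mm, Ī = 3 420 mm⁴.
Top flange (beyond web): 94 × 18, A = 1 692 mm², x = 53 mm, Ī = 1 245 876 mm⁴.
Bottom flange (beyond web): 94 × 18, A = 1 692 mm², x = 53 mm, Ī = 1 245 876 mm⁴.
Centroid: x̄ = ΣA·x / ΣA = 40.401 mm.
Transfer each piece to the centroidal y-axis using Ī + A·d² with d = x − 40.401:
  web: d = -37.401 mm → contributes +1 598 052 mm⁴
  top flange (beyond web): d = 12.599 mm → contributes +1 514 475 mm⁴
  bottom flange (beyond web): d = 12.599 mm → contributes +1 514 475 mm⁴
Total I = 4 627 002 mm⁴.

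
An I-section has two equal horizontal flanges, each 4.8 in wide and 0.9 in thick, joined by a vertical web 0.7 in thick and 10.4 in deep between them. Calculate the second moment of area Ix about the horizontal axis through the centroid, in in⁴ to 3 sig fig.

Ix ≈ 342 in⁴

Decompose the section into non-overlapping parts with the origin at the bottom-left of its bounding rectangle.
Bottom flange: 4.8 × 0.9, A = 4.32 in², y = 0.45 in, Ī = 0.2916 in⁴.
Web: 0.7 × 10.4, A = 7.28 in², y = 6.1 in, Ī = 65.617 in⁴.
Top flange: 4.8 × 0.9, A = 4.32 in², y = 11.75 in, Ī = 0.2916 in⁴.
By symmetry the centroid is at mid-height, ȳ = 6.1 in.
Transfer each piece to the horizontal axis through the centroid using Ī + A·d² with d = y − 6.1:
  bottom flange: d = -5.65 in → contributes +138.2 in⁴
  web: d = 0 in → contributes +65.617 in⁴
  top flange: d = 5.65 in → contributes +138.2 in⁴
Total I = 342.01 in⁴.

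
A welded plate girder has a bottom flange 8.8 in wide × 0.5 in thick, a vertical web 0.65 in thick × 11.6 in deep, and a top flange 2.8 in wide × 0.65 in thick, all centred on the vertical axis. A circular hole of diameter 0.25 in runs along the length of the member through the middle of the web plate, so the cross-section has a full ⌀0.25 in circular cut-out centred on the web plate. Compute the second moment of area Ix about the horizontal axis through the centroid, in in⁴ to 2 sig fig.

Decompose the section into non-overlapping parts with the origin at the bottom-left of its bounding rectangle.
Bottom plate: 8.8 × 0.5, A = 4.4 in², y = 0.25 in, Ī = 0.09167 in⁴.
Web plate: 0.65 × 11.6, A = 7.54 in², y = 6.3 in, Ī = 84.55 in⁴.
Top plate: 2.8 × 0.65, A = 1.82 in², y = 12.43 in, Ī = 0.06408 in⁴.
Hole (subtracted): ⌀0.25, A = 0.04909 in², y = 6.3 in, Ī = 0.0001917 in⁴.
Centroid: ȳ = ΣA·y / ΣA = 5.172 in.
Transfer each piece to the horizontal axis through the centroid using Ī + A·d² with d = y − 5.172:
  bottom plate: d = -4.922 in → contributes +106.7 in⁴
  web plate: d = 1.128 in → contributes +94.15 in⁴
  top plate: d = 7.253 in → contributes +95.82 in⁴
  hole: d = 1.128 in → contributes −0.0627 in⁴
Total I = 296.6 in⁴.

Ix ≈ 300 in⁴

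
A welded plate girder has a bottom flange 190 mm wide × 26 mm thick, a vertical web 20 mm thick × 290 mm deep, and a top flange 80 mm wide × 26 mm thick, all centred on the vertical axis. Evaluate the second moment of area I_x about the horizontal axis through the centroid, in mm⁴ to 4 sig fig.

Treat the section as a set of non-overlapping primitives; coordinates are from the bounding-box lower-left.
Bottom plate: 190 × 26, A = 4 940 mm², y = 13 mm, Ī = 278 287 mm⁴.
Web plate: 20 × 290, A = 5 800 mm², y = 171 mm, Ī = 40 648 333 mm⁴.
Top plate: 80 × 26, A = 2 080 mm², y = 329 mm, Ī = 117 173 mm⁴.
Centroid: ȳ = ΣA·y / ΣA = 135.752 mm.
Transfer each piece to the horizontal axis through the centroid using Ī + A·d² with d = y − 135.752:
  bottom plate: d = -122.752 mm → contributes +74 714 410 mm⁴
  web plate: d = 35.248 mm → contributes +47 854 398 mm⁴
  top plate: d = 193.248 mm → contributes +77 794 376 mm⁴
Total I = 200 363 185 mm⁴.

I_x ≈ 2.004 × 10⁸ mm⁴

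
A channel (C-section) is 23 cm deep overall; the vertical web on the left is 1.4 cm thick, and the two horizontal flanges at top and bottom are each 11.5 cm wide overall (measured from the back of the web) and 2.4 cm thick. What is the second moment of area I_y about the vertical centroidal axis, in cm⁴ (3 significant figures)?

I_y ≈ 1060 cm⁴

Treat the section as a set of non-overlapping primitives; coordinates are from the bounding-box lower-left.
Web: 1.4 × 23, A = 32.2 cm², x = 0.7 cm, Ī = 5.2593 cm⁴.
Top flange (beyond web): 10.1 × 2.4, A = 24.24 cm², x = 6.45 cm, Ī = 206.06 cm⁴.
Bottom flange (beyond web): 10.1 × 2.4, A = 24.24 cm², x = 6.45 cm, Ī = 206.06 cm⁴.
Centroid: x̄ = ΣA·x / ΣA = 4.1551 cm.
Transfer each piece to the vertical centroidal axis using Ī + A·d² with d = x − 4.1551:
  web: d = -3.4551 cm → contributes +389.66 cm⁴
  top flange (beyond web): d = 2.2949 cm → contributes +333.72 cm⁴
  bottom flange (beyond web): d = 2.2949 cm → contributes +333.72 cm⁴
Total I = 1057.1 cm⁴.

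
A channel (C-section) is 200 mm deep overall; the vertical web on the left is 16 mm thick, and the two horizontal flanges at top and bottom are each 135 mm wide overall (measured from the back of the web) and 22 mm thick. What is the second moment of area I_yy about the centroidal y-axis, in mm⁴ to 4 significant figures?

I_yy ≈ 1.530 × 10⁷ mm⁴

Treat the section as a set of non-overlapping primitives; coordinates are from the bounding-box lower-left.
Web: 16 × 200, A = 3 200 mm², x = 8 mm, Ī = 68266.7 mm⁴.
Top flange (beyond web): 119 × 22, A = 2 618 mm², x = 75.5 mm, Ī = 3 089 458 mm⁴.
Bottom flange (beyond web): 119 × 22, A = 2 618 mm², x = 75.5 mm, Ī = 3 089 458 mm⁴.
Centroid: x̄ = ΣA·x / ΣA = 49.8954 mm.
Transfer each piece to the centroidal y-axis using Ī + A·d² with d = x − 49.8954:
  web: d = -41.8954 mm → contributes +5 684 998 mm⁴
  top flange (beyond web): d = 25.6046 mm → contributes +4 805 801 mm⁴
  bottom flange (beyond web): d = 25.6046 mm → contributes +4 805 801 mm⁴
Total I = 15 296 600 mm⁴.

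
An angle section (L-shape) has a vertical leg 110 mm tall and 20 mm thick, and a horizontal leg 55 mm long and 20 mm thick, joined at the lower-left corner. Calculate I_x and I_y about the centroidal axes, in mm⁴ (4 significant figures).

I_x ≈ 3.317 × 10⁶ mm⁴, I_y ≈ 5.464 × 10⁵ mm⁴

Split into non-overlapping primitives; take the origin at the lower-left of the bounding box.
Vertical leg: 20 × 110, A = 2 200 mm², y = 55 mm, Ī = 2 218 333 mm⁴.
Horizontal leg (remainder): 35 × 20, A = 700 mm², y = 10 mm, Ī = 23333.3 mm⁴.
Centroid: ȳ = ΣA·y / ΣA = 44.1379 mm.
Transfer each piece to the centroidal x-axis using Ī + A·d² with d = y − 44.1379:
  vertical leg: d = 10.8621 mm → contributes +2 477 899 mm⁴
  horizontal leg (remainder): d = -34.1379 mm → contributes +839 112 mm⁴
Total I = 3 317 011 mm⁴.
For the y-axis: x̄ = 16.6379 mm.
Repeating about the centroidal y-axis gives I_y = 546 386 mm⁴.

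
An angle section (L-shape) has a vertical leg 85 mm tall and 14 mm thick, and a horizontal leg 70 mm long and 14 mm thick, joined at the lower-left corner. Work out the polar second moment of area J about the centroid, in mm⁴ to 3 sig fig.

J ≈ 2.13 × 10⁶ mm⁴

Decompose the section into non-overlapping parts with the origin at the bottom-left of its bounding rectangle.
Vertical leg: 14 × 85, A = 1 190 mm², y = 42.5 mm, Ī = 716 479 mm⁴.
Horizontal leg (remainder): 56 × 14, A = 784 mm², y = 7 mm, Ī = 12 805 mm⁴.
Centroid: ȳ = ΣA·y / ΣA = 28.401 mm.
Transfer each piece to the centroidal x-axis using Ī + A·d² with d = y − 28.401:
  vertical leg: d = 14.099 mm → contributes +953 039 mm⁴
  horizontal leg (remainder): d = -21.401 mm → contributes +371 870 mm⁴
Total I = 1 324 909 mm⁴.
For the y-axis: x̄ = 20.901 mm.
Repeating about the centroidal y-axis gives I_y = 803 287 mm⁴.
Polar second moment: J = I_x + I_y = 2 128 196 mm⁴.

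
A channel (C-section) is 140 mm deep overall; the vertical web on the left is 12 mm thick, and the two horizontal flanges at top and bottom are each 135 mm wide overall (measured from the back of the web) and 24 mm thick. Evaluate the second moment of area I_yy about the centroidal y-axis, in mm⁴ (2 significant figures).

I_yy ≈ 1.3 × 10⁷ mm⁴

Split into non-overlapping primitives; take the origin at the lower-left of the bounding box.
Web: 12 × 140, A = 1 680 mm², x = 6 mm, Ī = 20 160 mm⁴.
Top flange (beyond web): 123 × 24, A = 2 952 mm², x = 73.5 mm, Ī = 3 721 734 mm⁴.
Bottom flange (beyond web): 123 × 24, A = 2 952 mm², x = 73.5 mm, Ī = 3 721 734 mm⁴.
Centroid: x̄ = ΣA·x / ΣA = 58.55 mm.
Transfer each piece to the centroidal y-axis using Ī + A·d² with d = x − 58.55:
  web: d = -52.55 mm → contributes +4 659 037 mm⁴
  top flange (beyond web): d = 14.95 mm → contributes +4 381 737 mm⁴
  bottom flange (beyond web): d = 14.95 mm → contributes +4 381 737 mm⁴
Total I = 13 422 511 mm⁴.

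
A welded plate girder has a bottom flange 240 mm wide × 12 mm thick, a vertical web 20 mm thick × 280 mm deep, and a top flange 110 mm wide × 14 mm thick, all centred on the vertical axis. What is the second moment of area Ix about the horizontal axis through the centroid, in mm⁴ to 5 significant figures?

Ix ≈ 1.2755 × 10⁸ mm⁴

Break the section into simple shapes (no overlaps), measuring from the bottom-left corner of the bounding box.
Bottom plate: 240 × 12, A = 2 880 mm², y = 6 mm, Ī = 34 560 mm⁴.
Web plate: 20 × 280, A = 5 600 mm², y = 152 mm, Ī = 36 586 667 mm⁴.
Top plate: 110 × 14, A = 1 540 mm², y = 299 mm, Ī = 25153.33 mm⁴.
Centroid: ȳ = ΣA·y / ΣA = 132.6287 mm.
Transfer each piece to the horizontal axis through the centroid using Ī + A·d² with d = y − 132.6287:
  bottom plate: d = -126.6287 mm → contributes +46 214 895 mm⁴
  web plate: d = 19.37126 mm → contributes +38 688 042 mm⁴
  top plate: d = 166.3713 mm → contributes +42 651 422 mm⁴
Total I = 127 554 359 mm⁴.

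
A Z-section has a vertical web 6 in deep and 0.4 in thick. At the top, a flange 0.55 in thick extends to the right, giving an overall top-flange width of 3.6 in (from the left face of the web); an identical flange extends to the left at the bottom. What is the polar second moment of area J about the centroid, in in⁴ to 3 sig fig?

J ≈ 47.9 in⁴

Decompose the section into non-overlapping parts with the origin at the bottom-left of its bounding rectangle.
Web: 0.4 × 6, A = 2.4 in², y = 3 in, Ī = 7.2 in⁴.
Top flange (beyond web): 3.2 × 0.55, A = 1.76 in², y = 5.725 in, Ī = 0.044367 in⁴.
Bottom flange (beyond web): 3.2 × 0.55, A = 1.76 in², y = 0.275 in, Ī = 0.044367 in⁴.
Centroid: ȳ = ΣA·y / ΣA = 3 in.
Transfer each piece to the centroidal x-axis using Ī + A·d² with d = y − 3:
  web: d = 0 in → contributes +7.2 in⁴
  top flange (beyond web): d = 2.725 in → contributes +13.113 in⁴
  bottom flange (beyond web): d = -2.725 in → contributes +13.113 in⁴
Total I = 33.427 in⁴.
For the y-axis: x̄ = 3.4 in.
Repeating about the centroidal y-axis gives I_y = 14.441 in⁴.
Polar second moment: J = I_x + I_y = 47.867 in⁴.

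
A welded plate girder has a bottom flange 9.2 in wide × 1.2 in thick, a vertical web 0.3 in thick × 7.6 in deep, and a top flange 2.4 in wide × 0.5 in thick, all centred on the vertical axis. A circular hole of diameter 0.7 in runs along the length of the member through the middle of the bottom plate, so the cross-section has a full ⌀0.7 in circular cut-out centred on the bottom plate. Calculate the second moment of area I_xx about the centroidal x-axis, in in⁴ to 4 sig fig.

Decompose the section into non-overlapping parts with the origin at the bottom-left of its bounding rectangle.
Bottom plate: 9.2 × 1.2, A = 11.04 in², y = 0.6 in, Ī = 1.3248 in⁴.
Web plate: 0.3 × 7.6, A = 2.28 in², y = 5 in, Ī = 10.9744 in⁴.
Top plate: 2.4 × 0.5, A = 1.2 in², y = 9.05 in, Ī = 0.025 in⁴.
Hole (subtracted): ⌀0.7, A = 0.384845 in², y = 0.6 in, Ī = 0.0117859 in⁴.
Centroid: ȳ = ΣA·y / ΣA = 2.02708 in.
Transfer each piece to the centroidal x-axis using Ī + A·d² with d = y − 2.02708:
  bottom plate: d = -1.42708 in → contributes +23.8084 in⁴
  web plate: d = 2.97292 in → contributes +31.1256 in⁴
  top plate: d = 7.02292 in → contributes +59.2107 in⁴
  hole: d = -1.42708 in → contributes −0.795545 in⁴
Total I = 113.349 in⁴.

I_xx ≈ 113.3 in⁴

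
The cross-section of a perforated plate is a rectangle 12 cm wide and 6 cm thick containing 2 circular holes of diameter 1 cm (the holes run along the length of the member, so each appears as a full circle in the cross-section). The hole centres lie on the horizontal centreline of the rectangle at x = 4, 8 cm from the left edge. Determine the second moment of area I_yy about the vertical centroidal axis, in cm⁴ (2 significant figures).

I_yy ≈ 860 cm⁴

Break the section into simple shapes (no overlaps), measuring from the bottom-left corner of the bounding box.
Plate: 12 × 6, A = 72 cm², x = 6 cm, Ī = 864 cm⁴.
Hole 1 (subtracted): ⌀1, A = 0.7854 cm², x = 4 cm, Ī = 0.04909 cm⁴.
Hole 2 (subtracted): ⌀1, A = 0.7854 cm², x = 8 cm, Ī = 0.04909 cm⁴.
By symmetry the centroid is at mid-width, x̄ = 6 cm.
Transfer each piece to the vertical centroidal axis using Ī + A·d² with d = x − 6:
  plate: d = 0 cm → contributes +864 cm⁴
  hole 1: d = -2 cm → contributes −3.191 cm⁴
  hole 2: d = 2 cm → contributes −3.191 cm⁴
Total I = 857.6 cm⁴.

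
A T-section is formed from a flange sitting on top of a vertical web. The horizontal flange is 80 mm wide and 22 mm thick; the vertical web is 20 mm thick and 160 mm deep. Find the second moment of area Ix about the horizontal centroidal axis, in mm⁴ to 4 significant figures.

Ix ≈ 1.630 × 10⁷ mm⁴

Decompose the section into non-overlapping parts with the origin at the bottom-left of its bounding rectangle.
Flange: 80 × 22, A = 1 760 mm², y = 171 mm, Ī = 70986.7 mm⁴.
Web: 20 × 160, A = 3 200 mm², y = 80 mm, Ī = 6 826 667 mm⁴.
Centroid: ȳ = ΣA·y / ΣA = 112.29 mm.
Transfer each piece to the horizontal centroidal axis using Ī + A·d² with d = y − 112.29:
  flange: d = 58.7097 mm → contributes +6 137 401 mm⁴
  web: d = -32.2903 mm → contributes +10 163 194 mm⁴
Total I = 16 300 595 mm⁴.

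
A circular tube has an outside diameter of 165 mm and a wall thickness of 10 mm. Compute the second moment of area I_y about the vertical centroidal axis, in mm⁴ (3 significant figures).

Split into non-overlapping primitives; take the origin at the lower-left of the bounding box.
Outer circle: ⌀165, A = 21 382 mm², x = 82.5 mm, Ī = 36 383 601 mm⁴.
Bore (subtracted): ⌀145, A = 16 513 mm², x = 82.5 mm, Ī = 21 699 109 mm⁴.
By symmetry the centroid is at mid-width, x̄ = 82.5 mm.
All pieces are centred on the vertical centroidal axis, so I = ΣĪ (holes subtracted) = 14 684 491 mm⁴.

I_y ≈ 1.47 × 10⁷ mm⁴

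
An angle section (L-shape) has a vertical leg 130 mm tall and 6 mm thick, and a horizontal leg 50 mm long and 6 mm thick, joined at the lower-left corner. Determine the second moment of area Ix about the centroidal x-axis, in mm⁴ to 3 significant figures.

Ix ≈ 1.86 × 10⁶ mm⁴

Split into non-overlapping primitives; take the origin at the lower-left of the bounding box.
Vertical leg: 6 × 130, A = 780 mm², y = 65 mm, Ī = 1 098 500 mm⁴.
Horizontal leg (remainder): 44 × 6, A = 264 mm², y = 3 mm, Ī = 792 mm⁴.
Centroid: ȳ = ΣA·y / ΣA = 49.322 mm.
Transfer each piece to the centroidal x-axis using Ī + A·d² with d = y − 49.322:
  vertical leg: d = 15.678 mm → contributes +1 290 228 mm⁴
  horizontal leg (remainder): d = -46.322 mm → contributes +567 260 mm⁴
Total I = 1 857 488 mm⁴.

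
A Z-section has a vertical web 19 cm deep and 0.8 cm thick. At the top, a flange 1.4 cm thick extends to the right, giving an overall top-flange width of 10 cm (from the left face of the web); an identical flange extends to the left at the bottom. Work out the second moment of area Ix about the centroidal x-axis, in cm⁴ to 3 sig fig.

Split into non-overlapping primitives; take the origin at the lower-left of the bounding box.
Web: 0.8 × 19, A = 15.2 cm², y = 9.5 cm, Ī = 457.27 cm⁴.
Top flange (beyond web): 9.2 × 1.4, A = 12.88 cm², y = 18.3 cm, Ī = 2.1037 cm⁴.
Bottom flange (beyond web): 9.2 × 1.4, A = 12.88 cm², y = 0.7 cm, Ī = 2.1037 cm⁴.
Centroid: ȳ = ΣA·y / ΣA = 9.5 cm.
Transfer each piece to the centroidal x-axis using Ī + A·d² with d = y − 9.5:
  web: d = 0 cm → contributes +457.27 cm⁴
  top flange (beyond web): d = 8.8 cm → contributes +999.53 cm⁴
  bottom flange (beyond web): d = -8.8 cm → contributes +999.53 cm⁴
Total I = 2456.3 cm⁴.

Ix ≈ 2460 cm⁴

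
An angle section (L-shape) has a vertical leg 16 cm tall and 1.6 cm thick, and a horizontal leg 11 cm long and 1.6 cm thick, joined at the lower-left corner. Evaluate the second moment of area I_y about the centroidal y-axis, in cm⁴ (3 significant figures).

Break the section into simple shapes (no overlaps), measuring from the bottom-left corner of the bounding box.
Vertical leg: 1.6 × 16, A = 25.6 cm², x = 0.8 cm, Ī = 5.4613 cm⁴.
Horizontal leg (remainder): 9.4 × 1.6, A = 15.04 cm², x = 6.3 cm, Ī = 110.74 cm⁴.
Centroid: x̄ = ΣA·x / ΣA = 2.8354 cm.
Transfer each piece to the centroidal y-axis using Ī + A·d² with d = x − 2.8354:
  vertical leg: d = -2.0354 cm → contributes +111.52 cm⁴
  horizontal leg (remainder): d = 3.4646 cm → contributes +291.27 cm⁴
Total I = 402.79 cm⁴.

I_y ≈ 403 cm⁴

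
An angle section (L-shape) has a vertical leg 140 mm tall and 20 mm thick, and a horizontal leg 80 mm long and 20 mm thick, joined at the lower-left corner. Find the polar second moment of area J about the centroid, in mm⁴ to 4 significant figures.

Split into non-overlapping primitives; take the origin at the lower-left of the bounding box.
Vertical leg: 20 × 140, A = 2 800 mm², y = 70 mm, Ī = 4 573 333 mm⁴.
Horizontal leg (remainder): 60 × 20, A = 1 200 mm², y = 10 mm, Ī = 40 000 mm⁴.
Centroid: ȳ = ΣA·y / ΣA = 52 mm.
Transfer each piece to the centroidal x-axis using Ī + A·d² with d = y − 52:
  vertical leg: d = 18 mm → contributes +5 480 533 mm⁴
  horizontal leg (remainder): d = -42 mm → contributes +2 156 800 mm⁴
Total I = 7 637 333 mm⁴.
For the y-axis: x̄ = 22 mm.
Repeating about the centroidal y-axis gives I_y = 1 797 333 mm⁴.
Polar second moment: J = I_x + I_y = 9 434 667 mm⁴.

J ≈ 9.435 × 10⁶ mm⁴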